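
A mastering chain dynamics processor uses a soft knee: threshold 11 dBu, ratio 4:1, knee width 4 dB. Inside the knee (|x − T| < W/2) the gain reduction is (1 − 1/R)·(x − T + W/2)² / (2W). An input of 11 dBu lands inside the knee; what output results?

x − T + W/2 = 11 − 11 + 2 = 2.
GR = (1 − 1/4) × 2² / 8 = 0.75 × 4 / 8 = 0.375 dB.
Output = 11 − 0.375 = 10.625 dBu.

10.625 dBu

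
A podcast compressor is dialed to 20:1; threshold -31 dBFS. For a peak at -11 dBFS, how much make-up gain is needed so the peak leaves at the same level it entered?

19 dB

Without make-up, output = threshold + overshoot/20 = -31 + 1 = -30 dBFS.
Gap to target: 19 dB.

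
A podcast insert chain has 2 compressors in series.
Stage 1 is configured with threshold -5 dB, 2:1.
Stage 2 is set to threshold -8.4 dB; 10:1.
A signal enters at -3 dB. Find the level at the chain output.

-7.96 dB

Stage 1: overshoot 2 dB → 2/2 = 1 dB → -4 dB.
Stage 2: 4.4 dB above -8.4 dB, reduced 10:1 to 0.44 dB above → -7.96 dB.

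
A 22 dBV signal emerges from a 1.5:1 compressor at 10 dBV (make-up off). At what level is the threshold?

-14 dBV

Let T be the threshold. Output overshoot = (input overshoot)/R, so 10 − T = (22 − T)/1.5.
1.5·(10 − T) = 22 − T → 0.5·T = 15 − 22 = -7.
T = -7/0.5 = -14 dBV.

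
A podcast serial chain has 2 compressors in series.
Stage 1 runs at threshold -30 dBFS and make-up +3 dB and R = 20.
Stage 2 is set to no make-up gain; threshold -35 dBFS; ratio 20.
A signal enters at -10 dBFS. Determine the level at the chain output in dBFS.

Stage 1: overshoot 20 dB → 20/20 = 1 dB → -29 dBFS; +3 dB make-up → -26 dBFS.
Stage 2: 9 dB above -35 dBFS, reduced 20:1 to 0.45 dB above → -34.55 dBFS.

-34.55 dBFS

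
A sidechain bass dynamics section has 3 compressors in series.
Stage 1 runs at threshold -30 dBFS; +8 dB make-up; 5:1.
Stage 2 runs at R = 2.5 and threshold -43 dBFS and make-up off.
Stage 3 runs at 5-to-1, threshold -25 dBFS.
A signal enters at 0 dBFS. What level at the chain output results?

-32.2 dBFS

Stage 1: overshoot 30 dB → 30/5 = 6 dB → -24 dBFS; +8 dB make-up → -16 dBFS.
Stage 2: 27 dB above -43 dBFS, reduced 2.5:1 to 10.8 dB above → -32.2 dBFS.
Stage 3: below threshold (-32.2 ≤ -25); passes unchanged; output -32.2 dBFS.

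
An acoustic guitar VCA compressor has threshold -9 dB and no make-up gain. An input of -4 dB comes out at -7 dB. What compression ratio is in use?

Input overshoot = -4 − (-9) = 5 dB; output overshoot = -7 − (-9) = 2 dB.
Ratio = 5 / 2 = 2.5.

2.5:1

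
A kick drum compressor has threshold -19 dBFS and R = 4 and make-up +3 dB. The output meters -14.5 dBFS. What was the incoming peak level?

Remove make-up: -14.5 − 3 = -17.5 dBFS.
That's 1.5 dB above the -19 dBFS threshold.
Undo the ratio: input overshoot = 1.5 × 4 = 6 dB, giving input = -13 dBFS.

-13 dBFS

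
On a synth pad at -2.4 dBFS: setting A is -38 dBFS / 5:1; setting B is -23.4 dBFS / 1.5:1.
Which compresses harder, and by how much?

A, by 21.48 dB

A: overshoot 35.6 dB → output overshoot 7.12 dB → GR 28.48 dB.
B: overshoot 21 dB → output overshoot 14 dB → GR 7 dB.
Difference: 21.48 dB in favour of A.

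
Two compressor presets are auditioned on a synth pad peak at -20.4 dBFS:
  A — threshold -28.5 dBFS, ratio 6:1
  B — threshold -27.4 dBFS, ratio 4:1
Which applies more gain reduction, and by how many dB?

A, by 1.5 dB

A: 8.1 dB over, compressed to 1.35 dB over, so 6.75 dB of GR.
B: 7 dB over, compressed to 1.75 dB over, so 5.25 dB of GR.
A reduces 1.5 dB more.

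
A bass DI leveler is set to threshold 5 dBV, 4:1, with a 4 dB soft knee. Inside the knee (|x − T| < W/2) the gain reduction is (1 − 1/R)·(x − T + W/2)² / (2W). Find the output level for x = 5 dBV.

4.625 dBV

x − T + W/2 = 5 − 5 + 2 = 2.
GR = (1 − 1/4) × 2² / 8 = 0.75 × 4 / 8 = 0.375 dB.
Output = 5 − 0.375 = 4.625 dBV.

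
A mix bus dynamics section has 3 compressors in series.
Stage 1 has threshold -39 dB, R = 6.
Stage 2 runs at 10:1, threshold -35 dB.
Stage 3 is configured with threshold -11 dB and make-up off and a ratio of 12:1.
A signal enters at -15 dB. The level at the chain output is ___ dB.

-35 dB

Stage 1: 24 dB above -39 dB, reduced 6:1 to 4 dB above → -35 dB.
Stage 2: below threshold (-35 ≤ -35); passes unchanged; output -35 dB.
Stage 3: -35 dB ≤ -11 dB, so stage 3 doesn't engage; output -35 dB.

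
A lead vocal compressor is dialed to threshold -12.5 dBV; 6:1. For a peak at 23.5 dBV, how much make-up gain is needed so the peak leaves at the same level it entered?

Without make-up, output = threshold + overshoot/6 = -12.5 + 6 = -6.5 dBV.
Gap to target: 30 dB.

30 dB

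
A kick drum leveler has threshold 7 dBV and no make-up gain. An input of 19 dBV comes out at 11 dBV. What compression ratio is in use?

3:1

Input overshoot = 19 − 7 = 12 dB; output overshoot = 11 − 7 = 4 dB.
Ratio = 12 / 4 = 3.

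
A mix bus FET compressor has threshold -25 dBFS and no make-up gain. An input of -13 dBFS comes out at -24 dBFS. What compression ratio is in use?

Input overshoot = -13 − (-25) = 12 dB; output overshoot = -24 − (-25) = 1 dB.
Ratio = 12 / 1 = 12.

12:1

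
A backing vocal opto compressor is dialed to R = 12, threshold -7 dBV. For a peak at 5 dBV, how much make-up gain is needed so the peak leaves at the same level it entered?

11 dB

Without make-up, output = threshold + overshoot/12 = -7 + 1 = -6 dBV.
Gap to target: 11 dB.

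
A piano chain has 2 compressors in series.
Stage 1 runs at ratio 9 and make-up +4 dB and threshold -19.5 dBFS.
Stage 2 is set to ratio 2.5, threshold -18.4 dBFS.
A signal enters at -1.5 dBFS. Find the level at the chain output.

-16.44 dBFS

Stage 1: 18 dB above -19.5 dBFS, reduced 9:1 to 2 dB above → -17.5 dBFS; +4 dB make-up → -13.5 dBFS.
Stage 2: overshoot 4.9 dB → 4.9/2.5 = 1.96 dB → -16.44 dBFS.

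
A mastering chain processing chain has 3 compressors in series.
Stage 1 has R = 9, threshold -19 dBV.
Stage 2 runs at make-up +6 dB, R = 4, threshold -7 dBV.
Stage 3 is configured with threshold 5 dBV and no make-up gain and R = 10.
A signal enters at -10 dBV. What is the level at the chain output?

Stage 1: 9 dB above -19 dBV, reduced 9:1 to 1 dB above → -18 dBV.
Stage 2: -18 dBV ≤ -7 dBV, so stage 2 doesn't engage; make-up brings it to -12 dBV.
Stage 3: below threshold (-12 ≤ 5); passes unchanged; output -12 dBV.

-12 dBV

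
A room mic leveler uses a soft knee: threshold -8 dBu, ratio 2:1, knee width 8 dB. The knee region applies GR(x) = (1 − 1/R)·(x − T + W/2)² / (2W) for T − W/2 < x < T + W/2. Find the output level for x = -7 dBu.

x − T + W/2 = -7 − (-8) + 4 = 5.
GR = (1 − 1/2) × 5² / 16 = 0.5 × 25 / 16 = 0.78125 dB.
Output = -7 − 0.78125 = -7.78125 dBu.

-7.78125 dBu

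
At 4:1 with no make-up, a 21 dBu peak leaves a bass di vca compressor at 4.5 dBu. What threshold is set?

Let T be the threshold. Output overshoot = (input overshoot)/R, so 4.5 − T = (21 − T)/4.
4·(4.5 − T) = 21 − T → 3·T = 18 − 21 = -3.
T = -3/3 = -1 dBu.

-1 dBu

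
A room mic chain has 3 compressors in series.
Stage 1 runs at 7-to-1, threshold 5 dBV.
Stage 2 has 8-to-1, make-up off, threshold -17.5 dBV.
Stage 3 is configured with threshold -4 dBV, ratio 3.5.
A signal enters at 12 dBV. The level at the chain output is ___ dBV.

Stage 1: overshoot 7 dB → 7/7 = 1 dB → 6 dBV.
Stage 2: 6 dBV is 23.5 dB over -17.5 dBV; at 8:1 that becomes 2.9375 dB over, giving -14.5625 dBV.
Stage 3: below threshold (-14.5625 ≤ -4); passes unchanged; output -14.5625 dBV.

-14.5625 dBV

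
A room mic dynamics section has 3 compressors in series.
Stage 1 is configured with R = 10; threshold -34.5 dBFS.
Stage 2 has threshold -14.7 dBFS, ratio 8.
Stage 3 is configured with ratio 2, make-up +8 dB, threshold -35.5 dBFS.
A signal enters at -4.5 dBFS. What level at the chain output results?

-25.5 dBFS

Stage 1: -4.5 dBFS is 30 dB over -34.5 dBFS; at 10:1 that becomes 3 dB over, giving -31.5 dBFS.
Stage 2: -31.5 dBFS is at or below the -14.7 dBFS threshold — no compression; output -31.5 dBFS.
Stage 3: overshoot 4 dB → 4/2 = 2 dB → -33.5 dBFS; +8 dB make-up → -25.5 dBFS.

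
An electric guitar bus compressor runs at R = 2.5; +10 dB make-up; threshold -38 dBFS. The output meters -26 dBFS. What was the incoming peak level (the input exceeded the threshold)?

Stripping the +10 dB make-up gives -36 dBFS at the gain stage.
That's 2 dB above the -38 dBFS threshold.
Before 2.5:1 compression the overshoot was 2 × 2.5 = 5 dB, so input = -38 + 5 = -33 dBFS.

-33 dBFS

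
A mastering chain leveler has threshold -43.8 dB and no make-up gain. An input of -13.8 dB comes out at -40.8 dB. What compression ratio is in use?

10:1

Input overshoot = -13.8 − (-43.8) = 30 dB; output overshoot = -40.8 − (-43.8) = 3 dB.
Ratio = 30 / 3 = 10.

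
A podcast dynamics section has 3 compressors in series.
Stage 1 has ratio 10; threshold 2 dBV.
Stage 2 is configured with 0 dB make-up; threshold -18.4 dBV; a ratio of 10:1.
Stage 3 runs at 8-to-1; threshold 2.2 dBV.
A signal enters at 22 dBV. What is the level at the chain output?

Stage 1: 20 dB above 2 dBV, reduced 10:1 to 2 dB above → 4 dBV.
Stage 2: overshoot 22.4 dB → 22.4/10 = 2.24 dB → -16.16 dBV.
Stage 3: -16.16 dBV is at or below the 2.2 dBV threshold — no compression; output -16.16 dBV.

-16.16 dBV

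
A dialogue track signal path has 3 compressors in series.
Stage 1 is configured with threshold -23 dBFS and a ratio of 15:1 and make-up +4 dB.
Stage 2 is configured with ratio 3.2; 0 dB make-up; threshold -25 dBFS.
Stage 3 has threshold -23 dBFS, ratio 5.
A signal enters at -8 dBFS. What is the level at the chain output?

-22.9625 dBFS

Stage 1: -8 dBFS is 15 dB over -23 dBFS; at 15:1 that becomes 1 dB over, giving -22 dBFS; +4 dB make-up → -18 dBFS.
Stage 2: -18 dBFS is 7 dB over -25 dBFS; at 3.2:1 that becomes 2.1875 dB over, giving -22.8125 dBFS.
Stage 3: overshoot 0.1875 dB → 0.1875/5 = 0.0375 dB → -22.9625 dBFS.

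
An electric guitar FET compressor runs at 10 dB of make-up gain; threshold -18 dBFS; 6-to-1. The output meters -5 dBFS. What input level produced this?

Remove make-up: -5 − 10 = -15 dBFS.
That's 3 dB above the -18 dBFS threshold.
Input overshoot = R × output overshoot = 18 dB → input = -18 + 18 = 0 dBFS.

0 dBFS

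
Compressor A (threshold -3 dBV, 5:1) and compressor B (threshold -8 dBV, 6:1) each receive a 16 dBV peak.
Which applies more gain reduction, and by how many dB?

A: GR = 19 − 19/5 = 15.2 dB.
B: GR = 24 − 24/6 = 20 dB.
B reduces 4.8 dB more.

B, by 4.8 dB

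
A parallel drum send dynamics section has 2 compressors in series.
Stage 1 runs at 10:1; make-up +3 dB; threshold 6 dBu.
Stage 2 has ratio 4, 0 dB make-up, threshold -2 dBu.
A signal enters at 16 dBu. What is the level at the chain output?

1 dBu

Stage 1: overshoot 10 dB → 10/10 = 1 dB → 7 dBu; +3 dB make-up → 10 dBu.
Stage 2: overshoot 12 dB → 12/4 = 3 dB → 1 dBu.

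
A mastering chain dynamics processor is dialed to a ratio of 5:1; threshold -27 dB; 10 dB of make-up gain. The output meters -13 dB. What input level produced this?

-7 dB

Remove make-up: -13 − 10 = -23 dB.
That's 4 dB above the -27 dB threshold.
Before 5:1 compression the overshoot was 4 × 5 = 20 dB, so input = -27 + 20 = -7 dB.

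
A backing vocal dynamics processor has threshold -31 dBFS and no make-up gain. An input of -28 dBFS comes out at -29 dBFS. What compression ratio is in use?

1.5:1

Input overshoot = -28 − (-31) = 3 dB; output overshoot = -29 − (-31) = 2 dB.
Ratio = 3 / 2 = 1.5.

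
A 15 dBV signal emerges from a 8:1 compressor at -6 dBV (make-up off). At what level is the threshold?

-9 dBV

Gain reduction = 15 − (-6) = 21 dB; output overshoot = GR / (R − 1) = 21 / 7 = 3 dB.
Threshold = output − output overshoot = -6 − 3 = -9 dBV.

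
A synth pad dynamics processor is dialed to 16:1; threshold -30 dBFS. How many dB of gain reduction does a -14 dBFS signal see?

15 dB

Overshoot = -14 − (-30) = 16 dB.
At 16:1, output sits 16/16 = 1 dB above threshold.
So the signal is attenuated by 16 − 1 = 15 dB.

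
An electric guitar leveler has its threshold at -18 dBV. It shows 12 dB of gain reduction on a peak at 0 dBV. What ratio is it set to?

Input overshoot = 0 − (-18) = 18 dB.
Output overshoot = 18 − 12 = 6 dB.
Ratio = input overshoot / output overshoot = 18 / 6 = 3.

3:1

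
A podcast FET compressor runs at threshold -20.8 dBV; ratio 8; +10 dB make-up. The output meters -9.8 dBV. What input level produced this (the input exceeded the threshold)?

Stripping the +10 dB make-up gives -19.8 dBV at the gain stage.
The compressed level sits -19.8 − (-20.8) = 1 dB over threshold.
Undo the ratio: input overshoot = 1 × 8 = 8 dB, giving input = -12.8 dBV.

-12.8 dBV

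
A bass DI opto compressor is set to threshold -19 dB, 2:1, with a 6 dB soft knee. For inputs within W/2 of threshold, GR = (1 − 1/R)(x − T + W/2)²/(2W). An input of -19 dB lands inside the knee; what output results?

-19.375 dB

x − T + W/2 = -19 − (-19) + 3 = 3.
GR = (1 − 1/2) × 3² / 12 = 0.5 × 9 / 12 = 0.375 dB.
Output = -19 − 0.375 = -19.375 dB.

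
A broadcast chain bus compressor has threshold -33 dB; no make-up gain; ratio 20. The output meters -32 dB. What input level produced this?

The compressed level sits -32 − (-33) = 1 dB over threshold.
Input overshoot = R × output overshoot = 20 dB → input = -33 + 20 = -13 dB.

-13 dB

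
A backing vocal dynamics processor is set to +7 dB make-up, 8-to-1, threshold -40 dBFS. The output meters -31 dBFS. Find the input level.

Stripping the +7 dB make-up gives -38 dBFS at the gain stage.
That's 2 dB above the -40 dBFS threshold.
Input overshoot = R × output overshoot = 16 dB → input = -40 + 16 = -24 dBFS.

-24 dBFS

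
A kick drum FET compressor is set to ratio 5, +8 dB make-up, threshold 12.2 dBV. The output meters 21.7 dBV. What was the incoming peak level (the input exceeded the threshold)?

Stripping the +8 dB make-up gives 13.7 dBV at the gain stage.
That's 1.5 dB above the 12.2 dBV threshold.
Undo the ratio: input overshoot = 1.5 × 5 = 7.5 dB, giving input = 19.7 dBV.

19.7 dBV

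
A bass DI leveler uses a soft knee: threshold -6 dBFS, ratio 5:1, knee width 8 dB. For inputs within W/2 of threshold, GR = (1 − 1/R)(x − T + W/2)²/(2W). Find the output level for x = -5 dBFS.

-6.25 dBFS

x − T + W/2 = -5 − (-6) + 4 = 5.
GR = (1 − 1/5) × 5² / 16 = 0.8 × 25 / 16 = 1.25 dB.
Output = -5 − 1.25 = -6.25 dBFS.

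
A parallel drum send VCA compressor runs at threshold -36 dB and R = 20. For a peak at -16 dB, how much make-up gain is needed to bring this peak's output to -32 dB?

3 dB

The peak compresses to -36 + 20/20 = -35 dB.
To reach -32 dB requires -32 − (-35) = 3 dB of make-up.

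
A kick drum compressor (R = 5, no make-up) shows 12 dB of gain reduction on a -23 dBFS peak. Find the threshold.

Let T be the threshold. Output overshoot = (input overshoot)/R, so -35 − T = (-23 − T)/5.
5·(-35 − T) = -23 − T → 4·T = -175 − (-23) = -152.
T = -152/4 = -38 dBFS.

-38 dBFS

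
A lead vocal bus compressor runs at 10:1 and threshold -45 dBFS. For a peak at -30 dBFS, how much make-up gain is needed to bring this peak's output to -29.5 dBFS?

Overshoot 15 dB → 15/10 = 1.5 dB after compression, so the compressed level is -45 + 1.5 = -43.5 dBFS.
Make-up = target − compressed = -29.5 − (-43.5) = 14 dB.

14 dB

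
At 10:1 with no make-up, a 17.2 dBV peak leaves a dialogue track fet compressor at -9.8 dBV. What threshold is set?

Input is 30 dB above T (since output overshoot × R = input overshoot: (-9.8 − T)·10 = 17.2 − T gives T = -12.8 dBV).
Check: -12.8 + (17.2 − (-12.8))/10 = -12.8 + 3 = -9.8 dBV. ✓

-12.8 dBV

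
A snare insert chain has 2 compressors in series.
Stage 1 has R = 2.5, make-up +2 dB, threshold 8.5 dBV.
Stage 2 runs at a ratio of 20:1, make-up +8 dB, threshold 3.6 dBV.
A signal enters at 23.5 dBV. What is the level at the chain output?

Stage 1: 15 dB above 8.5 dBV, reduced 2.5:1 to 6 dB above → 14.5 dBV; +2 dB make-up → 16.5 dBV.
Stage 2: overshoot 12.9 dB → 12.9/20 = 0.645 dB → 4.245 dBV; +8 dB make-up → 12.245 dBV.

12.245 dBV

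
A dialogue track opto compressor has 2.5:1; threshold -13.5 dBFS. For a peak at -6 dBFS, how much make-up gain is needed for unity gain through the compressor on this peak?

4.5 dB

Without make-up, output = threshold + overshoot/2.5 = -13.5 + 3 = -10.5 dBFS.
Gap to target: 4.5 dB.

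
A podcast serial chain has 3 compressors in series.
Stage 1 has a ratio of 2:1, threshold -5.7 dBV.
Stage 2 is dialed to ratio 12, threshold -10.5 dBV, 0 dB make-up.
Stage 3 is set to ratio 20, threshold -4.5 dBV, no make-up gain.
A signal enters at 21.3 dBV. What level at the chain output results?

Stage 1: 21.3 dBV is 27 dB over -5.7 dBV; at 2:1 that becomes 13.5 dB over, giving 7.8 dBV.
Stage 2: 18.3 dB above -10.5 dBV, reduced 12:1 to 1.525 dB above → -8.975 dBV.
Stage 3: -8.975 dBV is at or below the -4.5 dBV threshold — no compression; output -8.975 dBV.

-8.975 dBV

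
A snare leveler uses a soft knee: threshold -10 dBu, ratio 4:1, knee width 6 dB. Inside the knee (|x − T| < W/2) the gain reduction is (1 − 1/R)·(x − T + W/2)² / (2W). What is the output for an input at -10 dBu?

x − T + W/2 = -10 − (-10) + 3 = 3.
GR = (1 − 1/4) × 3² / 12 = 0.75 × 9 / 12 = 0.5625 dB.
Output = -10 − 0.5625 = -10.5625 dBu.

-10.5625 dBu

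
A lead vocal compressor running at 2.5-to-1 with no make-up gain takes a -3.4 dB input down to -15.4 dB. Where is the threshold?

Gain reduction = -3.4 − (-15.4) = 12 dB; output overshoot = GR / (R − 1) = 12 / 1.5 = 8 dB.
Threshold = output − output overshoot = -15.4 − 8 = -23.4 dB.

-23.4 dB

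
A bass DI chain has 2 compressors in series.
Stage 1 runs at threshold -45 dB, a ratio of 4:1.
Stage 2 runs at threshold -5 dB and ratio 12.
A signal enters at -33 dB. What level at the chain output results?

-42 dB

Stage 1: overshoot 12 dB → 12/4 = 3 dB → -42 dB.
Stage 2: -42 dB ≤ -5 dB, so stage 2 doesn't engage; output -42 dB.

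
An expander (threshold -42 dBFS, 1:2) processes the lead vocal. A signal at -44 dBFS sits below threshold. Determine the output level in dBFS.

The input is 2 dB below the -42 dBFS threshold.
A 1:2 expander multiplies undershoot by 2: 2 × 2 = 4 dB below threshold.
Output = -42 − 4 = -46 dBFS.

-46 dBFS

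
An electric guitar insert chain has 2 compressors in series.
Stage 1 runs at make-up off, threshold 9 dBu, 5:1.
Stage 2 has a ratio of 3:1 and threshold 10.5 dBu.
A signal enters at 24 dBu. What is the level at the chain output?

11 dBu

Stage 1: 15 dB above 9 dBu, reduced 5:1 to 3 dB above → 12 dBu.
Stage 2: 12 dBu is 1.5 dB over 10.5 dBu; at 3:1 that becomes 0.5 dB over, giving 11 dBu.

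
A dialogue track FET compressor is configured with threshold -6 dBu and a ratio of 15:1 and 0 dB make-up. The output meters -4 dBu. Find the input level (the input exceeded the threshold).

24 dBu

The compressed level sits -4 − (-6) = 2 dB over threshold.
Undo the ratio: input overshoot = 2 × 15 = 30 dB, giving input = 24 dBu.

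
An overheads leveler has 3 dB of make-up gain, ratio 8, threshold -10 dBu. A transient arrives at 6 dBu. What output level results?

-5 dBu

The input is 16 dB above the -10 dBu threshold.
The 16 dB excess becomes 2 dB after 8:1 reduction.
So the level is -10 + 2 = -8 dBu; make-up adds 3 dB, giving -5 dBu.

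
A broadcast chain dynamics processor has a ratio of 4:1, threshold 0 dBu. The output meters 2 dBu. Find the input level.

8 dBu

Post-compression overshoot = 2 − 0 = 2 dB.
Input overshoot = R × output overshoot = 8 dB → input = 0 + 8 = 8 dBu.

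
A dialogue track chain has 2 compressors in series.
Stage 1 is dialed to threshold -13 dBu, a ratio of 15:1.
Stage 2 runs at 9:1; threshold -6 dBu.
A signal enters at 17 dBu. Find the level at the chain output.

Stage 1: 30 dB above -13 dBu, reduced 15:1 to 2 dB above → -11 dBu.
Stage 2: -11 dBu is at or below the -6 dBu threshold — no compression; output -11 dBu.

-11 dBu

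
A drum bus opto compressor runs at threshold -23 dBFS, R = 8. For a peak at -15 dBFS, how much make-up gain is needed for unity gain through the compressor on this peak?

7 dB

Overshoot 8 dB → 8/8 = 1 dB after compression, so the compressed level is -23 + 1 = -22 dBFS.
Make-up = target − compressed = -15 − (-22) = 7 dB.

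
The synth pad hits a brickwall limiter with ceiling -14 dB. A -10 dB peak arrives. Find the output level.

The limiter clamps the peak to its -14 dB ceiling.

-14 dB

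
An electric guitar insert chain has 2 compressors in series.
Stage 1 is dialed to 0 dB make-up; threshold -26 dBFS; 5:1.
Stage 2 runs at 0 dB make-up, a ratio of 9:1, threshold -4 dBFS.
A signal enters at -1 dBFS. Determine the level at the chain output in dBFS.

Stage 1: -1 dBFS is 25 dB over -26 dBFS; at 5:1 that becomes 5 dB over, giving -21 dBFS.
Stage 2: -21 dBFS ≤ -4 dBFS, so stage 2 doesn't engage; output -21 dBFS.

-21 dBFS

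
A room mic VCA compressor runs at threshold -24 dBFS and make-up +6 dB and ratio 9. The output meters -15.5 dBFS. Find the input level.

Remove make-up: -15.5 − 6 = -21.5 dBFS.
Post-compression overshoot = -21.5 − (-24) = 2.5 dB.
Before 9:1 compression the overshoot was 2.5 × 9 = 22.5 dB, so input = -24 + 22.5 = -1.5 dBFS.

-1.5 dBFS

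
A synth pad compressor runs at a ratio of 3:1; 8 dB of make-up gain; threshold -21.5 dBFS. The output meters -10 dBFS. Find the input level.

Stripping the +8 dB make-up gives -18 dBFS at the gain stage.
That's 3.5 dB above the -21.5 dBFS threshold.
Before 3:1 compression the overshoot was 3.5 × 3 = 10.5 dB, so input = -21.5 + 10.5 = -11 dBFS.

-11 dBFS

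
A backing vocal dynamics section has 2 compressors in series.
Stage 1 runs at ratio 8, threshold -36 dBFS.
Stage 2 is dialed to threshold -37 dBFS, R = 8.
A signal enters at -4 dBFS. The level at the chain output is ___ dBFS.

Stage 1: -4 dBFS is 32 dB over -36 dBFS; at 8:1 that becomes 4 dB over, giving -32 dBFS.
Stage 2: 5 dB above -37 dBFS, reduced 8:1 to 0.625 dB above → -36.375 dBFS.

-36.375 dBFS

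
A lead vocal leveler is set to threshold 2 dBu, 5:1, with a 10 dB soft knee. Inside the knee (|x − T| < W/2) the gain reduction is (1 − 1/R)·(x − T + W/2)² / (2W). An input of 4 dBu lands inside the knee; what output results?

x − T + W/2 = 4 − 2 + 5 = 7.
GR = (1 − 1/5) × 7² / 20 = 0.8 × 49 / 20 = 1.96 dB.
Output = 4 − 1.96 = 2.04 dBu.

2.04 dBu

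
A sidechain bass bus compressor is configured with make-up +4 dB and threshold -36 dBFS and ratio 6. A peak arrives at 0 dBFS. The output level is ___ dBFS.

-26 dBFS

Overshoot: 0 − (-36) = 36 dB.
The 36 dB excess becomes 6 dB after 6:1 reduction.
So the level is -36 + 6 = -30 dBFS; make-up adds 4 dB, giving -26 dBFS.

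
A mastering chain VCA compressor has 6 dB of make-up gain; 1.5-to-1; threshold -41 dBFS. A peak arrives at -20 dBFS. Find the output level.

-21 dBFS

-20 dBFS sits 21 dB over threshold.
At 1.5:1 the overshoot is divided by 1.5, leaving 14 dB above threshold.
Output = -41 + 14 = -27 dBFS; make-up adds 6 dB, giving -21 dBFS.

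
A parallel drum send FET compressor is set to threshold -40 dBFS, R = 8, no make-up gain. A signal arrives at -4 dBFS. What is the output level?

-35.5 dBFS

-4 dBFS sits 36 dB over threshold.
The 36 dB excess becomes 4.5 dB after 8:1 reduction.
Output = -40 + 4.5 = -35.5 dBFS.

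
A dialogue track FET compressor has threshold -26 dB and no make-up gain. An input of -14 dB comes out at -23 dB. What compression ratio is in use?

Input overshoot = -14 − (-26) = 12 dB; output overshoot = -23 − (-26) = 3 dB.
Ratio = 12 / 3 = 4.

4:1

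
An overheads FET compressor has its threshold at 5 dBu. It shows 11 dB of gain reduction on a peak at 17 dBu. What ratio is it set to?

Input overshoot = 17 − 5 = 12 dB.
Output overshoot = 12 − 11 = 1 dB.
Ratio = input overshoot / output overshoot = 12 / 1 = 12.

12:1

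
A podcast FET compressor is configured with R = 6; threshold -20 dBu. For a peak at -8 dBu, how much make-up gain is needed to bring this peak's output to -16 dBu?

Overshoot 12 dB → 12/6 = 2 dB after compression, so the compressed level is -20 + 2 = -18 dBu.
Make-up = target − compressed = -16 − (-18) = 2 dB.

2 dB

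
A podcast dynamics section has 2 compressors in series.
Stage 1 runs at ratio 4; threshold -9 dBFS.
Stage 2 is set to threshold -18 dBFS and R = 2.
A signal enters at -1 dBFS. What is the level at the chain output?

-12.5 dBFS

Stage 1: overshoot 8 dB → 8/4 = 2 dB → -7 dBFS.
Stage 2: 11 dB above -18 dBFS, reduced 2:1 to 5.5 dB above → -12.5 dBFS.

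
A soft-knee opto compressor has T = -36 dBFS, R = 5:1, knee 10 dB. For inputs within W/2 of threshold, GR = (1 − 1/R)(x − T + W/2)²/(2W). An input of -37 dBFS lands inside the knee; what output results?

-37.64 dBFS

x − T + W/2 = -37 − (-36) + 5 = 4.
GR = (1 − 1/5) × 4² / 20 = 0.8 × 16 / 20 = 0.64 dB.
Output = -37 − 0.64 = -37.64 dBFS.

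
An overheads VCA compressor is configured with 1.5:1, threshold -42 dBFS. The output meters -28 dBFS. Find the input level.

-21 dBFS

The compressed level sits -28 − (-42) = 14 dB over threshold.
Undo the ratio: input overshoot = 14 × 1.5 = 21 dB, giving input = -21 dBFS.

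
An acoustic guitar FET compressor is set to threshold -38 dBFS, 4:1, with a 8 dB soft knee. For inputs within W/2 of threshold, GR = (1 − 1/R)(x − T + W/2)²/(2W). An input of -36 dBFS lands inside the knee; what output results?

-37.6875 dBFS

x − T + W/2 = -36 − (-38) + 4 = 6.
GR = (1 − 1/4) × 6² / 16 = 0.75 × 36 / 16 = 1.6875 dB.
Output = -36 − 1.6875 = -37.6875 dBFS.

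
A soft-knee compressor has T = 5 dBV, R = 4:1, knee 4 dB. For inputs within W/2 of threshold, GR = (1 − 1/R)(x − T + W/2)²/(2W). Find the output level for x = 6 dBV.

x − T + W/2 = 6 − 5 + 2 = 3.
GR = (1 − 1/4) × 3² / 8 = 0.75 × 9 / 8 = 0.84375 dB.
Output = 6 − 0.84375 = 5.15625 dBV.

5.15625 dBV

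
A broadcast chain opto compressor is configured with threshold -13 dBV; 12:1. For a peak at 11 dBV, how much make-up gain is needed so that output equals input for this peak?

Overshoot 24 dB → 24/12 = 2 dB after compression, so the compressed level is -13 + 2 = -11 dBV.
Make-up = target − compressed = 11 − (-11) = 22 dB.

22 dB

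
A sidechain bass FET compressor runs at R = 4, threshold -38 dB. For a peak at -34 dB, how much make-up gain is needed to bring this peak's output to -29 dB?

The peak compresses to -38 + 4/4 = -37 dB.
To reach -29 dB requires -29 − (-37) = 8 dB of make-up.

8 dB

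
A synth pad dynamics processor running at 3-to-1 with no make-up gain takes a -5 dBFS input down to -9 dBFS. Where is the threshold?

-11 dBFS

Let T be the threshold. Output overshoot = (input overshoot)/R, so -9 − T = (-5 − T)/3.
3·(-9 − T) = -5 − T → 2·T = -27 − (-5) = -22.
T = -22/2 = -11 dBFS.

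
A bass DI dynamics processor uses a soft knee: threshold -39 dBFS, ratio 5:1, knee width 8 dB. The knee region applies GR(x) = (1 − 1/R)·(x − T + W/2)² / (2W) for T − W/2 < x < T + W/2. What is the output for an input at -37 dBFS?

x − T + W/2 = -37 − (-39) + 4 = 6.
GR = (1 − 1/5) × 6² / 16 = 0.8 × 36 / 16 = 1.8 dB.
Output = -37 − 1.8 = -38.8 dBFS.

-38.8 dBFS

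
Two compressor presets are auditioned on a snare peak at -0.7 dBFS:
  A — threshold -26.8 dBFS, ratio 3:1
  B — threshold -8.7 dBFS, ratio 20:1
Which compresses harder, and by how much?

A: overshoot 26.1 dB → output overshoot 8.7 dB → GR 17.4 dB.
B: overshoot 8 dB → output overshoot 0.4 dB → GR 7.6 dB.
A applies 9.8 dB more gain reduction.

A, by 9.8 dB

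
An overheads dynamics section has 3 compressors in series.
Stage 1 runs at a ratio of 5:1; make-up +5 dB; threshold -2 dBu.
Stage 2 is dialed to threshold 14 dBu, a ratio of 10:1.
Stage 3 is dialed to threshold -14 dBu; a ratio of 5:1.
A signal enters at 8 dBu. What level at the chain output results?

-10.2 dBu

Stage 1: overshoot 10 dB → 10/5 = 2 dB → 0 dBu; +5 dB make-up → 5 dBu.
Stage 2: below threshold (5 ≤ 14); passes unchanged; output 5 dBu.
Stage 3: 19 dB above -14 dBu, reduced 5:1 to 3.8 dB above → -10.2 dBu.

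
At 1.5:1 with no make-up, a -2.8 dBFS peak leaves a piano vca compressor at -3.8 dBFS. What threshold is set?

-5.8 dBFS

Let T be the threshold. Output overshoot = (input overshoot)/R, so -3.8 − T = (-2.8 − T)/1.5.
1.5·(-3.8 − T) = -2.8 − T → 0.5·T = -5.7 − (-2.8) = -2.9.
T = -2.9/0.5 = -5.8 dBFS.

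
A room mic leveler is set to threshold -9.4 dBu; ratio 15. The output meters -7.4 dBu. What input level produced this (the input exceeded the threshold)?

20.6 dBu

The compressed level sits -7.4 − (-9.4) = 2 dB over threshold.
Input overshoot = R × output overshoot = 30 dB → input = -9.4 + 30 = 20.6 dBu.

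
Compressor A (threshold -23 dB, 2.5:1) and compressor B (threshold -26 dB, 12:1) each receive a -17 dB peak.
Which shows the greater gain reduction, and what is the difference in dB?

B, by 4.65 dB

A: GR = 6 − 6/2.5 = 3.6 dB.
B: GR = 9 − 9/12 = 8.25 dB.
Difference: 4.65 dB in favour of B.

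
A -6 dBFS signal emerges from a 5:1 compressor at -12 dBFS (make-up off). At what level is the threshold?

Let T be the threshold. Output overshoot = (input overshoot)/R, so -12 − T = (-6 − T)/5.
5·(-12 − T) = -6 − T → 4·T = -60 − (-6) = -54.
T = -54/4 = -13.5 dBFS.

-13.5 dBFS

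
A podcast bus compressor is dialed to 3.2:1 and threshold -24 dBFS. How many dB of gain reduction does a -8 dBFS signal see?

11 dB

The signal is 16 dB above threshold.
At 3.2:1, output sits 16/3.2 = 5 dB above threshold.
GR = overshoot in − overshoot out = 16 − 5 = 11 dB.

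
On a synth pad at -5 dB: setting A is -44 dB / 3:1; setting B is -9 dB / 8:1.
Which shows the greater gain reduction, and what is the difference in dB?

A: GR = 39 − 39/3 = 26 dB.
B: GR = 4 − 4/8 = 3.5 dB.
A applies 22.5 dB more gain reduction.

A, by 22.5 dB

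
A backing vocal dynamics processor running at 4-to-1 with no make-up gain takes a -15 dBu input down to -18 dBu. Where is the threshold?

Let T be the threshold. Output overshoot = (input overshoot)/R, so -18 − T = (-15 − T)/4.
4·(-18 − T) = -15 − T → 3·T = -72 − (-15) = -57.
T = -57/3 = -19 dBu.

-19 dBu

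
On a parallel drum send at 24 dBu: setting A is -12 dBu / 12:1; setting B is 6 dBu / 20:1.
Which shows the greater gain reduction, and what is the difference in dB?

A: overshoot 36 dB → output overshoot 3 dB → GR 33 dB.
B: overshoot 18 dB → output overshoot 0.9 dB → GR 17.1 dB.
Difference: 15.9 dB in favour of A.

A, by 15.9 dB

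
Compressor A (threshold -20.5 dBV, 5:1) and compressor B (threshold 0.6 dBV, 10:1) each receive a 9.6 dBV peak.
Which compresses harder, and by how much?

A: 30.1 dB over, compressed to 6.02 dB over, so 24.08 dB of GR.
B: 9 dB over, compressed to 0.9 dB over, so 8.1 dB of GR.
A applies 15.98 dB more gain reduction.

A, by 15.98 dB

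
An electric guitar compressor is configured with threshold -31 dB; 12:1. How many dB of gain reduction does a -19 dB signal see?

Overshoot = -19 − (-31) = 12 dB.
At 12:1, output sits 12/12 = 1 dB above threshold.
So the signal is attenuated by 12 − 1 = 11 dB.

11 dB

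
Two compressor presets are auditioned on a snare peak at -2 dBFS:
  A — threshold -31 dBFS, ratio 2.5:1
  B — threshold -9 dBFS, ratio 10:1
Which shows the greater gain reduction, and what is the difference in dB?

A, by 11.1 dB

A: overshoot 29 dB → output overshoot 11.6 dB → GR 17.4 dB.
B: overshoot 7 dB → output overshoot 0.7 dB → GR 6.3 dB.
A applies 11.1 dB more gain reduction.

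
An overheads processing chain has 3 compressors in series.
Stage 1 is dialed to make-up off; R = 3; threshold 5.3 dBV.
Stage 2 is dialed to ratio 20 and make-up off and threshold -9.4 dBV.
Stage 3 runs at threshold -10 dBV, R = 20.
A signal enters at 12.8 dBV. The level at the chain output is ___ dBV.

-9.927 dBV

Stage 1: 7.5 dB above 5.3 dBV, reduced 3:1 to 2.5 dB above → 7.8 dBV.
Stage 2: 17.2 dB above -9.4 dBV, reduced 20:1 to 0.86 dB above → -8.54 dBV.
Stage 3: 1.46 dB above -10 dBV, reduced 20:1 to 0.073 dB above → -9.927 dBV.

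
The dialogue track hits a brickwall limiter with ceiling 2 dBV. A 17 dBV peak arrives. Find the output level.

A brickwall limiter is an ∞:1 compressor: any input above the ceiling is clamped to 2 dBV.

2 dBV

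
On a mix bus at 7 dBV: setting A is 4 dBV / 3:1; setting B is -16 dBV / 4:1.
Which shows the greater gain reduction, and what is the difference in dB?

A: GR = 3 − 3/3 = 2 dB.
B: GR = 23 − 23/4 = 17.25 dB.
Difference: 15.25 dB in favour of B.

B, by 15.25 dB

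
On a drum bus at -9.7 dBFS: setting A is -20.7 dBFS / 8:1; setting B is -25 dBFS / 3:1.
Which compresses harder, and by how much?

B, by 0.575 dB

A: overshoot 11 dB → output overshoot 1.375 dB → GR 9.625 dB.
B: overshoot 15.3 dB → output overshoot 5.1 dB → GR 10.2 dB.
B reduces 0.575 dB more.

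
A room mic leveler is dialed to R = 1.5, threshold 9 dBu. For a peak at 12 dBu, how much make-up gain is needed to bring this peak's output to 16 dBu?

5 dB

Without make-up, output = threshold + overshoot/1.5 = 9 + 2 = 11 dBu.
Gap to target: 5 dB.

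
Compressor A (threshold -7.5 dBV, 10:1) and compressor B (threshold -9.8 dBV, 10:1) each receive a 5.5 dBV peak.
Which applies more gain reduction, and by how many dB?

A: 13 dB over, compressed to 1.3 dB over, so 11.7 dB of GR.
B: 15.3 dB over, compressed to 1.53 dB over, so 13.77 dB of GR.
B applies 2.07 dB more gain reduction.

B, by 2.07 dB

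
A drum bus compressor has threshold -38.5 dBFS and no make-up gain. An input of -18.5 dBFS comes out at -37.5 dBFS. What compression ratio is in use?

20:1

Input overshoot = -18.5 − (-38.5) = 20 dB; output overshoot = -37.5 − (-38.5) = 1 dB.
Ratio = 20 / 1 = 20.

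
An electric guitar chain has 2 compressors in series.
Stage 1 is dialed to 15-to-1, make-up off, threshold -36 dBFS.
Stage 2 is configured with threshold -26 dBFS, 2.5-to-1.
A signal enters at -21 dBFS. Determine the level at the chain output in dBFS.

Stage 1: 15 dB above -36 dBFS, reduced 15:1 to 1 dB above → -35 dBFS.
Stage 2: below threshold (-35 ≤ -26); passes unchanged; output -35 dBFS.

-35 dBFS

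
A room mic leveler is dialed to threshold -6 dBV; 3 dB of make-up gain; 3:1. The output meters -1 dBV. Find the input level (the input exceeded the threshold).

0 dBV

Stripping the +3 dB make-up gives -4 dBV at the gain stage.
The compressed level sits -4 − (-6) = 2 dB over threshold.
Before 3:1 compression the overshoot was 2 × 3 = 6 dB, so input = -6 + 6 = 0 dBV.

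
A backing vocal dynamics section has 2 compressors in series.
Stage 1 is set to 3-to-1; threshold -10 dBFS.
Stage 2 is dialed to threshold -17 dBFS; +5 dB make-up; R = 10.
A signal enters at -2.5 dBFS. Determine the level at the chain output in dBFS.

Stage 1: 7.5 dB above -10 dBFS, reduced 3:1 to 2.5 dB above → -7.5 dBFS.
Stage 2: 9.5 dB above -17 dBFS, reduced 10:1 to 0.95 dB above → -16.05 dBFS; +5 dB make-up → -11.05 dBFS.

-11.05 dBFS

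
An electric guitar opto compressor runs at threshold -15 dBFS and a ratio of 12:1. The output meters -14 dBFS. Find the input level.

Post-compression overshoot = -14 − (-15) = 1 dB.
Undo the ratio: input overshoot = 1 × 12 = 12 dB, giving input = -3 dBFS.

-3 dBFS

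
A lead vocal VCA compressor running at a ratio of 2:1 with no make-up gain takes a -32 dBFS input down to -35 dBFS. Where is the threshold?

-38 dBFS

Gain reduction = -32 − (-35) = 3 dB; output overshoot = GR / (R − 1) = 3 / 1 = 3 dB.
Threshold = output − output overshoot = -35 − 3 = -38 dBFS.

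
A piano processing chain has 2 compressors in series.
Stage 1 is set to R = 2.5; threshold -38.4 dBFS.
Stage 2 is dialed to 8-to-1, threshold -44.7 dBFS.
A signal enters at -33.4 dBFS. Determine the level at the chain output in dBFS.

Stage 1: -33.4 dBFS is 5 dB over -38.4 dBFS; at 2.5:1 that becomes 2 dB over, giving -36.4 dBFS.
Stage 2: overshoot 8.3 dB → 8.3/8 = 1.0375 dB → -43.6625 dBFS.

-43.6625 dBFS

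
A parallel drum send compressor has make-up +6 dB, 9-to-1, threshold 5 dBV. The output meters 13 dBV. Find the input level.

Remove make-up: 13 − 6 = 7 dBV.
Post-compression overshoot = 7 − 5 = 2 dB.
Input overshoot = R × output overshoot = 18 dB → input = 5 + 18 = 23 dBV.

23 dBV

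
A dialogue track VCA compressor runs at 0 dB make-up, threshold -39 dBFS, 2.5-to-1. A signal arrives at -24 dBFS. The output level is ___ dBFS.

Overshoot: -24 − (-39) = 15 dB.
2.5:1 compression reduces that to 15/2.5 = 6 dB over.
Output = -39 + 6 = -33 dBFS.

-33 dBFS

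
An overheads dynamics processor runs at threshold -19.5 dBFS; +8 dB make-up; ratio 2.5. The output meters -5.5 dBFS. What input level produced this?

Stripping the +8 dB make-up gives -13.5 dBFS at the gain stage.
That's 6 dB above the -19.5 dBFS threshold.
Undo the ratio: input overshoot = 6 × 2.5 = 15 dB, giving input = -4.5 dBFS.

-4.5 dBFS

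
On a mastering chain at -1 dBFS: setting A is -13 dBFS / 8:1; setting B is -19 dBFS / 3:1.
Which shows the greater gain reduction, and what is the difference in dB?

B, by 1.5 dB

A: GR = 12 − 12/8 = 10.5 dB.
B: GR = 18 − 18/3 = 12 dB.
B reduces 1.5 dB more.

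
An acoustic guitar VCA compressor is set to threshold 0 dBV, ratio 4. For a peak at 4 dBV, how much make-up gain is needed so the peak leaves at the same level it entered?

3 dB

The peak compresses to 0 + 4/4 = 1 dBV.
To reach 4 dBV requires 4 − 1 = 3 dB of make-up.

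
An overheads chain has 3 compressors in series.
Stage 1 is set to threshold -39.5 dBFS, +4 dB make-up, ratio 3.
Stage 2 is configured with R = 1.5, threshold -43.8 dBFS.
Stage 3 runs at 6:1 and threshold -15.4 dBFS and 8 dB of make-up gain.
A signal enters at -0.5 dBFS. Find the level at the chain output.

Stage 1: 39 dB above -39.5 dBFS, reduced 3:1 to 13 dB above → -26.5 dBFS; +4 dB make-up → -22.5 dBFS.
Stage 2: 21.3 dB above -43.8 dBFS, reduced 1.5:1 to 14.2 dB above → -29.6 dBFS.
Stage 3: below threshold (-29.6 ≤ -15.4); passes unchanged; make-up brings it to -21.6 dBFS.

-21.6 dBFS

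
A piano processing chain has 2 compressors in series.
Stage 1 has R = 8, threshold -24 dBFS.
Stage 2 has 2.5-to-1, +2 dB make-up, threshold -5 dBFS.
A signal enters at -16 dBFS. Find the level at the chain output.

-21 dBFS

Stage 1: -16 dBFS is 8 dB over -24 dBFS; at 8:1 that becomes 1 dB over, giving -23 dBFS.
Stage 2: -23 dBFS is at or below the -5 dBFS threshold — no compression; make-up brings it to -21 dBFS.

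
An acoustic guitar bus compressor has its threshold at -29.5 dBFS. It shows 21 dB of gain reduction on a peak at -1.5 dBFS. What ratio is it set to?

Input overshoot = -1.5 − (-29.5) = 28 dB.
Output overshoot = 28 − 21 = 7 dB.
Ratio = input overshoot / output overshoot = 28 / 7 = 4.

4:1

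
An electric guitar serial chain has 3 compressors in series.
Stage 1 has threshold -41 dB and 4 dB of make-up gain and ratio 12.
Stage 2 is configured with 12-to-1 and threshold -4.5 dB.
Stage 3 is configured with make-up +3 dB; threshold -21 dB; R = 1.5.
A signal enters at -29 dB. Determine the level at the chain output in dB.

-33 dB

Stage 1: overshoot 12 dB → 12/12 = 1 dB → -40 dB; +4 dB make-up → -36 dB.
Stage 2: -36 dB is at or below the -4.5 dB threshold — no compression; output -36 dB.
Stage 3: below threshold (-36 ≤ -21); passes unchanged; make-up brings it to -33 dB.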